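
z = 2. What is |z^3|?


|z| = sqrt(4+0) = sqrt(4) = 2
|z^3| = |z|^3 = 2^3 = 8

|z^3| = 8


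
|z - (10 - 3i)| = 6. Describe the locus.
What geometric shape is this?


|z - z0| = r is a circle with center z0 and radius r.
Center = (10, -3), radius = 6

Circle with center (10, -3) and radius 6


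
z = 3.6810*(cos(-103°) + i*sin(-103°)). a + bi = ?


a = 3.6810*cos(-103°) = 3.6810*(-0.22495) = -0.8280
b = 3.6810*sin(-103°) = 3.6810*(-0.97437) = -3.5867

-0.8280 - 3.5867i


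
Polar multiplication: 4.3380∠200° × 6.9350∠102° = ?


r = 4.3380 * 6.9350 = 30.0840
theta = 200° + 102° = 302° = 302° (mod 360)

30.0840 cis(302°)


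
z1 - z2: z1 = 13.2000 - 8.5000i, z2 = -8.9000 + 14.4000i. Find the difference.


Real: 13.2 + 8.9 = 22.1
Imag: -8.5 - 14.4 = -22.9

22.1000 - 22.9000i


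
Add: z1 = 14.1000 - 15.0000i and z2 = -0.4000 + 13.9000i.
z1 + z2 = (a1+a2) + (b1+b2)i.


Real: 14.1 - 0.4 = 13.7
Imag: -15 + 13.9 = -1.1

13.7000 - 1.1000i


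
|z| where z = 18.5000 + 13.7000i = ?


|z| = sqrt(18.5^2 + 13.7^2) = sqrt(342.25 + 187.69) = sqrt(529.94) = 23.0204

|z| = 23.0204


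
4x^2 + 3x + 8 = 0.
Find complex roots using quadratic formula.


disc = 3^2 - 4*4*8 = 9 - 128 = -119
sqrt(|disc|) = sqrt(119) = 10.9087
Real part = -3/(2*4) = -0.3750
Imag part = 10.9087/(2*4) = 1.3636

-0.3750 ± 1.3636i


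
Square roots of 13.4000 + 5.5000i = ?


|z| = sqrt(179.56+30.25) = 14.4848
sqrt((|z|+a)/2) = sqrt((14.4848+13.4)/2) = sqrt(13.9424) = 3.7340
sqrt((|z|-a)/2) = sqrt((14.4848-13.4)/2) = sqrt(0.5424) = 0.7365

±(3.7340 + 0.7365i) i.e. 3.7340 + 0.7365i and -3.7340 - 0.7365i


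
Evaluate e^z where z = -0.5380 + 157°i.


e^-0.5380 = 0.58391
cos(157°) = -0.9205
sin(157°) = 0.39073
Real = 0.58391*(-0.9205) = -0.5375
Imag = 0.58391*0.39073 = 0.2282

-0.5375 + 0.2282i


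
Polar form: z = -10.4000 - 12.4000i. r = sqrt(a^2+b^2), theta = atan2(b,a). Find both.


r = sqrt(108.16+153.76) = sqrt(261.92) = 16.1839
theta = atan2(-12.4, -10.4) = -129.9869 degrees

r = 16.1839, theta = -129.9869 degrees


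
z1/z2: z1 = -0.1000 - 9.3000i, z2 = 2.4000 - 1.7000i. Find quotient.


Conjugate of z2 = 2.4000 + 1.7000i
Numerator: (-0.1000 - 9.3000i)(2.4000 + 1.7000i) = 15.5700 - 22.4900i
Denominator: 2.4^2 + (-1.7)^2 = 8.65
Result = (15.5700 - 22.4900i)/8.65

1.8000 - 2.6000i


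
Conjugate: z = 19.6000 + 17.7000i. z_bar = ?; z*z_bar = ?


z_bar = 19.6000 - 17.7000i
z*z_bar = 19.6^2 + 17.7^2 = 384.16 + 313.29 = 697.45

z_bar = 19.6000 - 17.7000i, z*z_bar = 697.45


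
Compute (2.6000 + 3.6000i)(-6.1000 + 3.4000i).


Real = 2.6*(-6.1) - 3.6*3.4 = -15.86 - 12.24 = -28.1
Imag = 2.6*3.4 - (6.1)*3.6 = 8.84 - (21.96) = -13.12

-28.1000 - 13.1200i


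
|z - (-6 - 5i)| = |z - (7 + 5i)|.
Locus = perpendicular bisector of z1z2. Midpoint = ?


Equal distances means the locus is the perpendicular bisector of z1 and z2.
Midpoint = ((-6+7)/2, (-5+5)/2) = (0.5000, 0)

Perpendicular bisector through (0.5000, 0)


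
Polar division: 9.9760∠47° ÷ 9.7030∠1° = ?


r = 9.9760 / 9.7030 = 1.0281
theta = 47° - 1° = 46° = 46° (mod 360)

1.0281 cis(46°)


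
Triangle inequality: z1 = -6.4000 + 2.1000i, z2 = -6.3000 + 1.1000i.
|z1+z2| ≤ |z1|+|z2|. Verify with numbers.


|z1| = sqrt((-6.4)^2 + 2.1^2) = sqrt(45.37) = 6.7357
|z2| = sqrt((-6.3)^2 + 1.1^2) = sqrt(40.9) = 6.3953
z1+z2 = -12.7000 + 3.2000i
|z1+z2| = sqrt(171.53) = 13.0969
|z1|+|z2| = 6.7357 + 6.3953 = 13.1310

|z1+z2| = 13.0969 ≤ |z1|+|z2| = 13.1310 (verified)


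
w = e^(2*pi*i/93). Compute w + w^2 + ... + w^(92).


With w = e^(2*pi*i/93), all 93 of the 93th roots of unity w^0 = 1, w, ..., w^(92) sum to 0: 1 + w + ... + w^(92) = (1 - w^93)/(1 - w) = 0 since w^93 = 1, w ≠ 1.
Removing the root 1: w + w^2 + ... + w^(92) = 0 - 1 = -1

Sum = -1


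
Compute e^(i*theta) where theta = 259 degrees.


cos(259°) = -0.1908
sin(259°) = -0.9816

e^(i*259°) = -0.1908 - 0.9816i


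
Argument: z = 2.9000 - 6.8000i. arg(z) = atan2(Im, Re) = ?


Re = 2.9, Im = -6.8
arg = atan2(-6.8, 2.9) = -66.9032 degrees

arg(z) = -66.9032 degrees


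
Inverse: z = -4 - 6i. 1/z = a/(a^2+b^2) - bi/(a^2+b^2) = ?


|z|^2 = 16+36 = 52
1/z = (-4 + 6i)/52

1/z = -0.0769 + 0.1154i


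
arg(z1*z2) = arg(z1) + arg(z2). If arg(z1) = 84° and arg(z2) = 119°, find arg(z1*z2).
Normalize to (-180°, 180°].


arg(z1*z2) = 84° + 119° = 203°
Normalized to (-180°, 180°]: -157°

-157°


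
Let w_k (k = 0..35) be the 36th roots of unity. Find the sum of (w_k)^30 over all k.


The roots are w_k = w^k with w = e^(2*pi*i/36), and (w^k)^30 = (w^30)^k.
So S = 1 + u + u^2 + ... + u^(35) with u = w^30.
30 = 0*36 + 30, so 30 is not a multiple of 36: u = w^30 ≠ 1 (w is a primitive 36th root), while u^36 = (w^36)^30 = 1.
Geometric series: S = (1 - u^36)/(1 - u) = (1 - 1)/(1 - u) = 0

S = 0


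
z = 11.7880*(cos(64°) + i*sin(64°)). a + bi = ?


a = 11.7880*cos(64°) = 11.7880*0.43837 = 5.1675
b = 11.7880*sin(64°) = 11.7880*0.898794 = 10.5950

5.1675 + 10.5950i


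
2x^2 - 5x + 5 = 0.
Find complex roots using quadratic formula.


disc = (-5)^2 - 4*2*5 = 25 - 40 = -15
sqrt(|disc|) = sqrt(15) = 3.8730
Real part = 5/(2*2) = 1.2500
Imag part = 3.8730/(2*2) = 0.9682

1.2500 ± 0.9682i


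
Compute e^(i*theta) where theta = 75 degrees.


cos(75°) = 0.2588
sin(75°) = 0.9659

e^(i*75°) = 0.2588 + 0.9659i


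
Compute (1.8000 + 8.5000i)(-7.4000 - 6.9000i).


Real = 1.8*(-7.4) - 8.5*(-6.9) = -13.32 - (-58.65) = 45.33
Imag = 1.8*(-6.9) - (7.4)*8.5 = -12.42 - (62.9) = -75.32

45.3300 - 75.3200i


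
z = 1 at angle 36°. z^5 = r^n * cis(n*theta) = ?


r^5 = 1^5 = 1
n*theta = 5*36° = 180° = 180° (mod 360)
a = 1*cos(180°) = -1.0000
b = 1*sin(180°) = 0

1 cis(180°) = -1.0000 + 0i


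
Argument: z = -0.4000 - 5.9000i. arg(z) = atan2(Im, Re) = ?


Re = -0.4, Im = -5.9
arg = atan2(-5.9, -0.4) = -93.8785 degrees

arg(z) = -93.8785 degrees


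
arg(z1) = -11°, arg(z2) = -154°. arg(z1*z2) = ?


arg(z1*z2) = -11° - 154° = -165°
Normalized to (-180°, 180°]: -165°

-165°


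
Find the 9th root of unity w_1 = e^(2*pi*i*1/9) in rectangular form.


Angle = 360*1/9 = 40°
a = cos(40°) = 0.7660
b = sin(40°) = 0.6428

0.7660 + 0.6428i


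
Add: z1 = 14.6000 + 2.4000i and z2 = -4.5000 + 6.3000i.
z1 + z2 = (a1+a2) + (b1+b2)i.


Real: 14.6 - 4.5 = 10.1
Imag: 2.4 + 6.3 = 8.7

10.1000 + 8.7000i


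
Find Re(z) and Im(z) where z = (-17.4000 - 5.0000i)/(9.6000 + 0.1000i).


Multiply by conjugate: (-17.4000 - 5.0000i)(9.6000 - 0.1000i) / (9.6^2 + 0.1^2)
Numerator real = -17.4*9.6 - (5)*0.1 = -167.54
Numerator imag = -5*9.6 - (-17.4)*0.1 = -46.26
Denominator = 92.17
Re(z) = -167.54/92.17 = -1.8177
Im(z) = -46.26/92.17 = -0.5019

Re(z) = -1.8177, Im(z) = -0.5019


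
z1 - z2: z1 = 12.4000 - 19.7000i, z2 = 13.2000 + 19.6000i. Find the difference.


Real: 12.4 - 13.2 = -0.8
Imag: -19.7 - 19.6 = -39.3

-0.8000 - 39.3000i


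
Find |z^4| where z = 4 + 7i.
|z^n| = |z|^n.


|z| = sqrt(16+49) = sqrt(65) = 8.0623
|z^4| = |z|^4 = (sqrt(65))^4 = 65^2 = 4225

|z^4| = 4225


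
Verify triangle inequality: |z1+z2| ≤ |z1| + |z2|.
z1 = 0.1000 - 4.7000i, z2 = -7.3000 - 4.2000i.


|z1| = sqrt(0.1^2 + (-4.7)^2) = sqrt(22.1) = 4.7011
|z2| = sqrt((-7.3)^2 + (-4.2)^2) = sqrt(70.93) = 8.4220
z1+z2 = -7.2000 - 8.9000i
|z1+z2| = sqrt(131.05) = 11.4477
|z1|+|z2| = 4.7011 + 8.4220 = 13.1231

|z1+z2| = 11.4477 ≤ |z1|+|z2| = 13.1231 (verified)


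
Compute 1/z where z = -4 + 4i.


|z|^2 = 16+16 = 32
1/z = (-4 - 4i)/32

1/z = -0.1250 - 0.1250i


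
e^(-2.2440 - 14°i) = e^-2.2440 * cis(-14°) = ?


e^-2.2440 = 0.10603
cos(-14°) = 0.9703
sin(-14°) = -0.24192
Real = 0.10603*0.9703 = 0.1029
Imag = 0.10603*(-0.24192) = -0.0257

0.1029 - 0.0257i


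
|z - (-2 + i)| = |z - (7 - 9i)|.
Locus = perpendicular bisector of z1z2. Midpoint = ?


Equal distances means the locus is the perpendicular bisector of z1 and z2.
Midpoint = ((-2+7)/2, (1+(-9))/2) = (2.5000, -4.0000)

Perpendicular bisector through (2.5000, -4.0000)


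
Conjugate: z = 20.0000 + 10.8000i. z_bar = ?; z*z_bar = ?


z_bar = 20.0000 - 10.8000i
z*z_bar = 20^2 + 10.8^2 = 400 + 116.64 = 516.64

z_bar = 20.0000 - 10.8000i, z*z_bar = 516.64


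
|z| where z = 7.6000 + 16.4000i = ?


|z| = sqrt(7.6^2 + 16.4^2) = sqrt(57.76 + 268.96) = sqrt(326.72) = 18.0754

|z| = 18.0754


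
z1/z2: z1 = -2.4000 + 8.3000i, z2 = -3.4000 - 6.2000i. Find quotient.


Conjugate of z2 = -3.4000 + 6.2000i
Numerator: (-2.4000 + 8.3000i)(-3.4000 + 6.2000i) = -43.3000 - 43.1000i
Denominator: (-3.4)^2 + (-6.2)^2 = 50
Result = (-43.3000 - 43.1000i)/50

-0.8660 - 0.8620i


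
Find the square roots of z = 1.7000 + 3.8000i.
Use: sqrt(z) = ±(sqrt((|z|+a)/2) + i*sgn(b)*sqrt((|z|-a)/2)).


|z| = sqrt(2.89+14.44) = 4.1629
sqrt((|z|+a)/2) = sqrt((4.1629+1.7)/2) = sqrt(2.9315) = 1.7122
sqrt((|z|-a)/2) = sqrt((4.1629-1.7)/2) = sqrt(1.2315) = 1.1097

±(1.7122 + 1.1097i) i.e. 1.7122 + 1.1097i and -1.7122 - 1.1097i


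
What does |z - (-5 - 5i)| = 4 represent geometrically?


|z - z0| = r is a circle with center z0 and radius r.
Center = (-5, -5), radius = 4

Circle with center (-5, -5) and radius 4


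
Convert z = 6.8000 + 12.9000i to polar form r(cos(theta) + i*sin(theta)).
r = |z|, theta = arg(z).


r = sqrt(46.24+166.41) = sqrt(212.65) = 14.5825
theta = atan2(12.9, 6.8) = 62.2049 degrees

r = 14.5825, theta = 62.2049 degrees


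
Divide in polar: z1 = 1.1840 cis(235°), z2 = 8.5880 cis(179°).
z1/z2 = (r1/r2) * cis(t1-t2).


r = 1.1840 / 8.5880 = 0.1379
theta = 235° - 179° = 56° = 56° (mod 360)

0.1379 cis(56°)


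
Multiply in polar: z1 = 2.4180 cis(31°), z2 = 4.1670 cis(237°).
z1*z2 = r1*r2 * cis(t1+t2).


r = 2.4180 * 4.1670 = 10.0758
theta = 31° + 237° = 268° = 268° (mod 360)

10.0758 cis(268°)


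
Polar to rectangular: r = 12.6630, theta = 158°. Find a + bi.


a = 12.6630*cos(158°) = 12.6630*(-0.92718) = -11.7409
b = 12.6630*sin(158°) = 12.6630*0.3746 = 4.7436

-11.7409 + 4.7436i


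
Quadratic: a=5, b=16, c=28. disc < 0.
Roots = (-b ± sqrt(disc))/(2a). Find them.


disc = 16^2 - 4*5*28 = 256 - 560 = -304
sqrt(|disc|) = sqrt(304) = 17.4356
Real part = -16/(2*5) = -1.6000
Imag part = 17.4356/(2*5) = 1.7436

-1.6000 ± 1.7436i


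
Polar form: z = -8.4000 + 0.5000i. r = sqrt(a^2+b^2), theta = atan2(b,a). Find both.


r = sqrt(70.56+0.25) = sqrt(70.81) = 8.4149
theta = atan2(0.5, -8.4) = 176.5936 degrees

r = 8.4149, theta = 176.5936 degrees


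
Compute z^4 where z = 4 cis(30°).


r^4 = 4^4 = 256
n*theta = 4*30° = 120° = 120° (mod 360)
a = 256*cos(120°) = -128.0000
b = 256*sin(120°) = 221.7025

256 cis(120°) = -128.0000 + 221.7025i


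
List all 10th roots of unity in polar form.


The 10th roots of unity are cis(360k/10°) for k=0..9
Angle step = 360/10 = 36°
Primitive root: cis(36°)
Primitive root = 0.8090 + 0.5878i

10 roots at angles: 0°, 36°, 72°, 108°, 144°, 180°, 216°, 252°, 288°, 324°


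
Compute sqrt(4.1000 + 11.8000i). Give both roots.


|z| = sqrt(16.81+139.24) = 12.4920
sqrt((|z|+a)/2) = sqrt((12.4920+4.1)/2) = sqrt(8.2960) = 2.8803
sqrt((|z|-a)/2) = sqrt((12.4920-4.1)/2) = sqrt(4.1960) = 2.0484

±(2.8803 + 2.0484i) i.e. 2.8803 + 2.0484i and -2.8803 - 2.0484i


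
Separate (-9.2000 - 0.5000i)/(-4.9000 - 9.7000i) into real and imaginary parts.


Multiply by conjugate: (-9.2000 - 0.5000i)(-4.9000 + 9.7000i) / ((-4.9)^2 + (-9.7)^2)
Numerator real = -9.2*(-4.9) - (0.5)*(-9.7) = 49.93
Numerator imag = -0.5*(-4.9) - (-9.2)*(-9.7) = -86.79
Denominator = 118.1
Re(z) = 49.93/118.1 = 0.4228
Im(z) = -86.79/118.1 = -0.7349

Re(z) = 0.4228, Im(z) = -0.7349


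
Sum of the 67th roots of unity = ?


The sum of all 67th roots of unity is 0.
Geometric series: (1 - w^67)/(1 - w) = (1-1)/(1-w) = 0 since w^67 = 1, w ≠ 1.
Alternatively: coefficient of z^66 in z^67 - 1 is 0.

0


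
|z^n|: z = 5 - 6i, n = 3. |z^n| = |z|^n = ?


|z| = sqrt(25+36) = sqrt(61) = 7.8102
|z^3| = |z|^3 = (sqrt(61))^3 = 61*sqrt(61)

|z^3| = 61*sqrt(61) ≈ 476.4252


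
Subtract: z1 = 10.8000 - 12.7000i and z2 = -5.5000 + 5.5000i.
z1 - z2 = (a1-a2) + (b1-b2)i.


Real: 10.8 + 5.5 = 16.3
Imag: -12.7 - 5.5 = -18.2

16.3000 - 18.2000i


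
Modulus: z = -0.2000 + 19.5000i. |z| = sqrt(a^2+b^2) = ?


|z| = sqrt((-0.2)^2 + 19.5^2) = sqrt(0.04 + 380.25) = sqrt(380.29) = 19.5010

|z| = 19.5010


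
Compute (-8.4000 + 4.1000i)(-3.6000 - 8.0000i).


Real = -8.4*(-3.6) - 4.1*(-8) = 30.24 - (-32.8) = 63.04
Imag = -8.4*(-8) - (3.6)*4.1 = 67.2 - (14.76) = 52.44

63.0400 + 52.4400i


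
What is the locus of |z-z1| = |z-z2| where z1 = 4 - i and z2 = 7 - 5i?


Equal distances means the locus is the perpendicular bisector of z1 and z2.
Midpoint = ((4+7)/2, (-1+(-5))/2) = (5.5000, -3.0000)

Perpendicular bisector through (5.5000, -3.0000)


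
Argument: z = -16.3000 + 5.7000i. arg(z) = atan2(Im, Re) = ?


Re = -16.3, Im = 5.7
arg = atan2(5.7, -16.3) = 160.7256 degrees

arg(z) = 160.7256 degrees


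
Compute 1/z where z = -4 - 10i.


|z|^2 = 16+100 = 116
1/z = (-4 + 10i)/116

1/z = -0.0345 + 0.0862i


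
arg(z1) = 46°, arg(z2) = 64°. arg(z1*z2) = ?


arg(z1*z2) = 46° + 64° = 110°
Normalized to (-180°, 180°]: 110°

110°


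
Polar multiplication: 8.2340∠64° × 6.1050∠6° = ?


r = 8.2340 * 6.1050 = 50.2686
theta = 64° + 6° = 70° = 70° (mod 360)

50.2686 cis(70°)


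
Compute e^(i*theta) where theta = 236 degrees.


cos(236°) = -0.5592
sin(236°) = -0.8290

e^(i*236°) = -0.5592 - 0.8290i


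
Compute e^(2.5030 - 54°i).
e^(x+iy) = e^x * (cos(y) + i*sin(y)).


e^2.5030 = 12.2191
cos(-54°) = 0.587785
sin(-54°) = -0.80902
Real = 12.2191*0.587785 = 7.1822
Imag = 12.2191*(-0.80902) = -9.8855

7.1822 - 9.8855i


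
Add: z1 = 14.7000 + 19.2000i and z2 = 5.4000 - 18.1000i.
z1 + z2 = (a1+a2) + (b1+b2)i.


Real: 14.7 + 5.4 = 20.1
Imag: 19.2 - 18.1 = 1.1

20.1000 + 1.1000i


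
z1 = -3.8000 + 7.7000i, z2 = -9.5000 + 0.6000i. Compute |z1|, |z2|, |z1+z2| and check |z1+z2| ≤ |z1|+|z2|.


|z1| = sqrt((-3.8)^2 + 7.7^2) = sqrt(73.73) = 8.5866
|z2| = sqrt((-9.5)^2 + 0.6^2) = sqrt(90.61) = 9.5189
z1+z2 = -13.3000 + 8.3000i
|z1+z2| = sqrt(245.78) = 15.6774
|z1|+|z2| = 8.5866 + 9.5189 = 18.1055

|z1+z2| = 15.6774 ≤ |z1|+|z2| = 18.1055 (verified)


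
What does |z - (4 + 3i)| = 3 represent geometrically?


|z - z0| = r is a circle with center z0 and radius r.
Center = (4, 3), radius = 3

Circle with center (4, 3) and radius 3


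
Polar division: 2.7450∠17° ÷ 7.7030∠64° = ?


r = 2.7450 / 7.7030 = 0.3564
theta = 17° - 64° = -47° = 313° (mod 360)

0.3564 cis(313°)


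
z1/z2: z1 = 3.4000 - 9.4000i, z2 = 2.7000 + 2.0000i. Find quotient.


Conjugate of z2 = 2.7000 - 2.0000i
Numerator: (3.4000 - 9.4000i)(2.7000 - 2.0000i) = -9.6200 - 32.1800i
Denominator: 2.7^2 + 2^2 = 11.29
Result = (-9.6200 - 32.1800i)/11.29

-0.8521 - 2.8503i


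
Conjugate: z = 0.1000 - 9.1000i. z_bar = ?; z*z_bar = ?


z_bar = 0.1000 + 9.1000i
z*z_bar = 0.1^2 + (-9.1)^2 = 0.01 + 82.81 = 82.82

z_bar = 0.1000 + 9.1000i, z*z_bar = 82.82


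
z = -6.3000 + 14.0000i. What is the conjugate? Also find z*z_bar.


z_bar = -6.3000 - 14.0000i
z*z_bar = (-6.3)^2 + 14^2 = 39.69 + 196 = 235.69

z_bar = -6.3000 - 14.0000i, z*z_bar = 235.69


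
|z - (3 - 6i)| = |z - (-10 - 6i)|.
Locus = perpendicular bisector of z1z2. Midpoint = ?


Equal distances means the locus is the perpendicular bisector of z1 and z2.
Midpoint = ((3+(-10))/2, (-6+(-6))/2) = (-3.5000, -6.0000)

Perpendicular bisector through (-3.5000, -6.0000)


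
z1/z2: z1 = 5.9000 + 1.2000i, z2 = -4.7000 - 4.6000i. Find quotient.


Conjugate of z2 = -4.7000 + 4.6000i
Numerator: (5.9000 + 1.2000i)(-4.7000 + 4.6000i) = -33.2500 + 21.5000i
Denominator: (-4.7)^2 + (-4.6)^2 = 43.25
Result = (-33.2500 + 21.5000i)/43.25

-0.7688 + 0.4971i


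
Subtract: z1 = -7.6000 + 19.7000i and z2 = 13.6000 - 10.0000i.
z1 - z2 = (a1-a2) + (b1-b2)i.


Real: -7.6 - 13.6 = -21.2
Imag: 19.7 + 10 = 29.7

-21.2000 + 29.7000i


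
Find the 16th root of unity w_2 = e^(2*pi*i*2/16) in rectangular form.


Angle = 360*2/16 = 45°
a = cos(45°) = 0.7071
b = sin(45°) = 0.7071

0.7071 + 0.7071i


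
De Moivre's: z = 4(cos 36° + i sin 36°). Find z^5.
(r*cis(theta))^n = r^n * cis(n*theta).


r^5 = 4^5 = 1024
n*theta = 5*36° = 180° = 180° (mod 360)
a = 1024*cos(180°) = -1024.0000
b = 1024*sin(180°) = 0

1024 cis(180°) = -1024.0000 + 0i


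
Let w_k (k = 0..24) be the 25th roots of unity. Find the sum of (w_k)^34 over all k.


The roots are w_k = w^k with w = e^(2*pi*i/25), and (w^k)^34 = (w^34)^k.
So S = 1 + u + u^2 + ... + u^(24) with u = w^34.
34 = 1*25 + 9, so 34 is not a multiple of 25: u = (w^25)^1 * w^9 = w^9 ≠ 1 (w is a primitive 25th root), while u^25 = (w^25)^34 = 1.
Geometric series: S = (1 - u^25)/(1 - u) = (1 - 1)/(1 - u) = 0

S = 0


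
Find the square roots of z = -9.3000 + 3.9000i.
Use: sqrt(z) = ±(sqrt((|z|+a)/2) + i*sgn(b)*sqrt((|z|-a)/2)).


|z| = sqrt(86.49+15.21) = 10.0846
sqrt((|z|+a)/2) = sqrt((10.0846+(-9.3))/2) = sqrt(0.3923) = 0.6264
sqrt((|z|-a)/2) = sqrt((10.0846-(-9.3))/2) = sqrt(9.6923) = 3.1132

±(0.6264 + 3.1132i) i.e. 0.6264 + 3.1132i and -0.6264 - 3.1132i


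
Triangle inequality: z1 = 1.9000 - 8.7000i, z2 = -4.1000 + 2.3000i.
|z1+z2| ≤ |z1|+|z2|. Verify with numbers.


|z1| = sqrt(1.9^2 + (-8.7)^2) = sqrt(79.3) = 8.9051
|z2| = sqrt((-4.1)^2 + 2.3^2) = sqrt(22.1) = 4.7011
z1+z2 = -2.2000 - 6.4000i
|z1+z2| = sqrt(45.8) = 6.7676
|z1|+|z2| = 8.9051 + 4.7011 = 13.6062

|z1+z2| = 6.7676 ≤ |z1|+|z2| = 13.6062 (verified)


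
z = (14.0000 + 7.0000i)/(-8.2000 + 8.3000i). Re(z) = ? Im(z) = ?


Multiply by conjugate: (14.0000 + 7.0000i)(-8.2000 - 8.3000i) / ((-8.2)^2 + 8.3^2)
Numerator real = 14*(-8.2) + 7*8.3 = -56.7
Numerator imag = 7*(-8.2) - 14*8.3 = -173.6
Denominator = 136.13
Re(z) = -56.7/136.13 = -0.4165
Im(z) = -173.6/136.13 = -1.2753

Re(z) = -0.4165, Im(z) = -1.2753


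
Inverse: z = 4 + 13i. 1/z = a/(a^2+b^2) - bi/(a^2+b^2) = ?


|z|^2 = 16+169 = 185
1/z = (4 - 13i)/185

1/z = 0.0216 - 0.0703i


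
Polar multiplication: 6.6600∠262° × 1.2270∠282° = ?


r = 6.6600 * 1.2270 = 8.1718
theta = 262° + 282° = 544° = 184° (mod 360)

8.1718 cis(184°)


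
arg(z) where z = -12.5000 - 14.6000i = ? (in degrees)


Re = -12.5, Im = -14.6
arg = atan2(-14.6, -12.5) = -130.5690 degrees

arg(z) = -130.5690 degrees


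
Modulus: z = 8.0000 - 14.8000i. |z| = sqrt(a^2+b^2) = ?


|z| = sqrt(8^2 + (-14.8)^2) = sqrt(64 + 219.04) = sqrt(283.04) = 16.8238

|z| = 16.8238


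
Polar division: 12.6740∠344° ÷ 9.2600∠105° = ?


r = 12.6740 / 9.2600 = 1.3687
theta = 344° - 105° = 239° = 239° (mod 360)

1.3687 cis(239°)


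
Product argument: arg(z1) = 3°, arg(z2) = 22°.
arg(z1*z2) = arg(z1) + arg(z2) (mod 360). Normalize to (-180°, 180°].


arg(z1*z2) = 3° + 22° = 25°
Normalized to (-180°, 180°]: 25°

25°


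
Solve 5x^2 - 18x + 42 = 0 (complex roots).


disc = (-18)^2 - 4*5*42 = 324 - 840 = -516
sqrt(|disc|) = sqrt(516) = 22.7156
Real part = 18/(2*5) = 1.8000
Imag part = 22.7156/(2*5) = 2.2716

1.8000 ± 2.2716i


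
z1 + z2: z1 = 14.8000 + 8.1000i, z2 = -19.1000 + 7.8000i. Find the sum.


Real: 14.8 - 19.1 = -4.3
Imag: 8.1 + 7.8 = 15.9

-4.3000 + 15.9000i


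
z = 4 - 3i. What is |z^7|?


|z| = sqrt(16+9) = sqrt(25) = 5
|z^7| = |z|^7 = 5^7 = 78125

|z^7| = 78125


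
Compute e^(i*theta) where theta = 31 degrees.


cos(31°) = 0.8572
sin(31°) = 0.5150

e^(i*31°) = 0.8572 + 0.5150i


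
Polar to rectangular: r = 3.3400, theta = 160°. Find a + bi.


a = 3.3400*cos(160°) = 3.3400*(-0.9397) = -3.1386
b = 3.3400*sin(160°) = 3.3400*0.342 = 1.1423

-3.1386 + 1.1423i


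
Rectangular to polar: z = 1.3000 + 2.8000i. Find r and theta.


r = sqrt(1.69+7.84) = sqrt(9.53) = 3.0871
theta = atan2(2.8, 1.3) = 65.0952 degrees

r = 3.0871, theta = 65.0952 degrees


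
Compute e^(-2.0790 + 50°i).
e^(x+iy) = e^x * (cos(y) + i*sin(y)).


e^-2.0790 = 0.1251
cos(50°) = 0.6428
sin(50°) = 0.766
Real = 0.1251*0.6428 = 0.0804
Imag = 0.1251*0.766 = 0.0958

0.0804 + 0.0958i


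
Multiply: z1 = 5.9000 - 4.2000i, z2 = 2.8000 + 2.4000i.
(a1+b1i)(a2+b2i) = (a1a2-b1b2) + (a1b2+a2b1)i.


Real = 5.9*2.8 - (-4.2)*2.4 = 16.52 - (-10.08) = 26.6
Imag = 5.9*2.4 + 2.8*(-4.2) = 14.16 - (11.76) = 2.4

26.6000 + 2.4000i


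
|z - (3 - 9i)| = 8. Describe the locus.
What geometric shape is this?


|z - z0| = r is a circle with center z0 and radius r.
Center = (3, -9), radius = 8

Circle with center (3, -9) and radius 8


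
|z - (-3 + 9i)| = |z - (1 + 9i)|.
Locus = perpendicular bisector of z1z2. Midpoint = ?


Equal distances means the locus is the perpendicular bisector of z1 and z2.
Midpoint = ((-3+1)/2, (9+9)/2) = (-1.0000, 9.0000)

Perpendicular bisector through (-1.0000, 9.0000)


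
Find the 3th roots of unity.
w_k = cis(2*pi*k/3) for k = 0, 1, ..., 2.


The 3th roots of unity are cis(360k/3°) for k=0..2
Angle step = 360/3 = 120°
Primitive root: cis(120°)
Primitive root = -0.5000 + 0.8660i

3 roots at angles: 0°, 120°, 240°


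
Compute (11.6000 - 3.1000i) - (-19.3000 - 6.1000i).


Real: 11.6 + 19.3 = 30.9
Imag: -3.1 + 6.1 = 3

30.9000 + 3.0000i


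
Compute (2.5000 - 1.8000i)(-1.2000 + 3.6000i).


Real = 2.5*(-1.2) - (-1.8)*3.6 = -3 - (-6.48) = 3.48
Imag = 2.5*3.6 - (1.2)*(-1.8) = 9 + 2.16 = 11.16

3.4800 + 11.1600i


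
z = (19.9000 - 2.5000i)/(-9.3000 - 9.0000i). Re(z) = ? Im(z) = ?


Multiply by conjugate: (19.9000 - 2.5000i)(-9.3000 + 9.0000i) / ((-9.3)^2 + (-9)^2)
Numerator real = 19.9*(-9.3) - (2.5)*(-9) = -162.57
Numerator imag = -2.5*(-9.3) - 19.9*(-9) = 202.35
Denominator = 167.49
Re(z) = -162.57/167.49 = -0.9706
Im(z) = 202.35/167.49 = 1.2081

Re(z) = -0.9706, Im(z) = 1.2081


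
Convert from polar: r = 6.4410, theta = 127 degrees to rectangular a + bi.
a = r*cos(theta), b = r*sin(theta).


a = 6.4410*cos(127°) = 6.4410*(-0.60182) = -3.8763
b = 6.4410*sin(127°) = 6.4410*0.79864 = 5.1440

-3.8763 + 5.1440i


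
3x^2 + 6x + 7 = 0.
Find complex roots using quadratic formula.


disc = 6^2 - 4*3*7 = 36 - 84 = -48
sqrt(|disc|) = sqrt(48) = 6.9282
Real part = -6/(2*3) = -1.0000
Imag part = 6.9282/(2*3) = 1.1547

-1.0000 ± 1.1547i


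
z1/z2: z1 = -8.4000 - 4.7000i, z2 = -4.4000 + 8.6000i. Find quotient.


Conjugate of z2 = -4.4000 - 8.6000i
Numerator: (-8.4000 - 4.7000i)(-4.4000 - 8.6000i) = -3.4600 + 92.9200i
Denominator: (-4.4)^2 + 8.6^2 = 93.32
Result = (-3.4600 + 92.9200i)/93.32

-0.0371 + 0.9957i


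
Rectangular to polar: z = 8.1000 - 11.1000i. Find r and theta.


r = sqrt(65.61+123.21) = sqrt(188.82) = 13.7412
theta = atan2(-11.1, 8.1) = -53.8807 degrees

r = 13.7412, theta = -53.8807 degrees


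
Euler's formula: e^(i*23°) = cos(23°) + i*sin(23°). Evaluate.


cos(23°) = 0.9205
sin(23°) = 0.3907

e^(i*23°) = 0.9205 + 0.3907i


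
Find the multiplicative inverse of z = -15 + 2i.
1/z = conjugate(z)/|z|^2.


|z|^2 = 225+4 = 229
1/z = (-15 - 2i)/229

1/z = -0.0655 - 0.0087i


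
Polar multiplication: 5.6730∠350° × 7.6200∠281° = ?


r = 5.6730 * 7.6200 = 43.2283
theta = 350° + 281° = 631° = 271° (mod 360)

43.2283 cis(271°)


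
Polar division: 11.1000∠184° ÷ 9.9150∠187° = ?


r = 11.1000 / 9.9150 = 1.1195
theta = 184° - 187° = -3° = 357° (mod 360)

1.1195 cis(357°)


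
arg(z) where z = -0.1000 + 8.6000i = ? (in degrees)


Re = -0.1, Im = 8.6
arg = atan2(8.6, -0.1) = 90.6662 degrees

arg(z) = 90.6662 degrees


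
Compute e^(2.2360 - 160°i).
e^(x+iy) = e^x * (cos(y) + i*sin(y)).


e^2.2360 = 9.3558
cos(-160°) = -0.9397
sin(-160°) = -0.34202
Real = 9.3558*(-0.9397) = -8.7916
Imag = 9.3558*(-0.34202) = -3.1999

-8.7916 - 3.1999i


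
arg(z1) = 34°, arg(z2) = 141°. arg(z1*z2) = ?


arg(z1*z2) = 34° + 141° = 175°
Normalized to (-180°, 180°]: 175°

175°


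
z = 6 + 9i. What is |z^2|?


|z| = sqrt(36+81) = sqrt(117) = 10.8167
|z^2| = |z|^2 = (sqrt(117))^2 = 117

|z^2| = 117


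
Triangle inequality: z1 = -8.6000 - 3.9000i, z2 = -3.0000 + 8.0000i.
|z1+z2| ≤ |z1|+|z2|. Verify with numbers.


|z1| = sqrt((-8.6)^2 + (-3.9)^2) = sqrt(89.17) = 9.4430
|z2| = sqrt((-3)^2 + 8^2) = sqrt(73) = 8.5440
z1+z2 = -11.6000 + 4.1000i
|z1+z2| = sqrt(151.37) = 12.3033
|z1|+|z2| = 9.4430 + 8.5440 = 17.9870

|z1+z2| = 12.3033 ≤ |z1|+|z2| = 17.9870 (verified)


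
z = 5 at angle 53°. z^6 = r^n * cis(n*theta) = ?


r^6 = 5^6 = 15625
n*theta = 6*53° = 318° = 318° (mod 360)
a = 15625*cos(318°) = 11611.6379
b = 15625*sin(318°) = -10455.1657

15625 cis(318°) = 11611.6379 - 10455.1657i


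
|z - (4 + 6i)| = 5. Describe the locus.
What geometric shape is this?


|z - z0| = r is a circle with center z0 and radius r.
Center = (4, 6), radius = 5

Circle with center (4, 6) and radius 5


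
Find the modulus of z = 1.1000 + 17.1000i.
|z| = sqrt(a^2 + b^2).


|z| = sqrt(1.1^2 + 17.1^2) = sqrt(1.21 + 292.41) = sqrt(293.62) = 17.1353

|z| = 17.1353


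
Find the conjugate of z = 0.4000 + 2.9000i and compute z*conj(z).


z_bar = 0.4000 - 2.9000i
z*z_bar = 0.4^2 + 2.9^2 = 0.16 + 8.41 = 8.57

z_bar = 0.4000 - 2.9000i, z*z_bar = 8.57


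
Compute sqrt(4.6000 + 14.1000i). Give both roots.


|z| = sqrt(21.16+198.81) = 14.8314
sqrt((|z|+a)/2) = sqrt((14.8314+4.6)/2) = sqrt(9.7157) = 3.1170
sqrt((|z|-a)/2) = sqrt((14.8314-4.6)/2) = sqrt(5.1157) = 2.2618

±(3.1170 + 2.2618i) i.e. 3.1170 + 2.2618i and -3.1170 - 2.2618i


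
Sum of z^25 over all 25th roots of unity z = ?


The roots are w_k = w^k with w = e^(2*pi*i/25), and (w^k)^25 = (w^25)^k.
So S = 1 + u + u^2 + ... + u^(24) with u = w^25.
25 = 1*25 + 0, so 25 is a multiple of 25 and u = (w^25)^1 = 1.
Every one of the 25 terms equals 1: S = 25

S = 25


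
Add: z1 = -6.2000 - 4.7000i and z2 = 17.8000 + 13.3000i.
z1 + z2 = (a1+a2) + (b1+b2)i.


Real: -6.2 + 17.8 = 11.6
Imag: -4.7 + 13.3 = 8.6

11.6000 + 8.6000i


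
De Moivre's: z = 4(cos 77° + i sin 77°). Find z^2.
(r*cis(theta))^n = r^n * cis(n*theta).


r^2 = 4^2 = 16
n*theta = 2*77° = 154° = 154° (mod 360)
a = 16*cos(154°) = -14.3807
b = 16*sin(154°) = 7.0139

16 cis(154°) = -14.3807 + 7.0139i


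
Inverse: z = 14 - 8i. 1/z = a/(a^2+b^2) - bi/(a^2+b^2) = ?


|z|^2 = 196+64 = 260
1/z = (14 + 8i)/260

1/z = 0.0538 + 0.0308i


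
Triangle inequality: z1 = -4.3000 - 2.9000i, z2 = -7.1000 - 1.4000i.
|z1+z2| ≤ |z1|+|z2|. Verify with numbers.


|z1| = sqrt((-4.3)^2 + (-2.9)^2) = sqrt(26.9) = 5.1865
|z2| = sqrt((-7.1)^2 + (-1.4)^2) = sqrt(52.37) = 7.2367
z1+z2 = -11.4000 - 4.3000i
|z1+z2| = sqrt(148.45) = 12.1840
|z1|+|z2| = 5.1865 + 7.2367 = 12.4232

|z1+z2| = 12.1840 ≤ |z1|+|z2| = 12.4232 (verified)


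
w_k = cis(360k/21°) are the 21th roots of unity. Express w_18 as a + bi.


Angle = 360*18/21 = 308.5714°
a = cos(308.5714°) = 0.6235
b = sin(308.5714°) = -0.7818

0.6235 - 0.7818i


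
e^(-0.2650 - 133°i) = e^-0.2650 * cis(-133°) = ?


e^-0.2650 = 0.7672
cos(-133°) = -0.682
sin(-133°) = -0.7314
Real = 0.7672*(-0.682) = -0.5232
Imag = 0.7672*(-0.7314) = -0.5611

-0.5232 - 0.5611i


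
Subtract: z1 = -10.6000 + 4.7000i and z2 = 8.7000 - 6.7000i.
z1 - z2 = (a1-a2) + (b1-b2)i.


Real: -10.6 - 8.7 = -19.3
Imag: 4.7 + 6.7 = 11.4

-19.3000 + 11.4000i


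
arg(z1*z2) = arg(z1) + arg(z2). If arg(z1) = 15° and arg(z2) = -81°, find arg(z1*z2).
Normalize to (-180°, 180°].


arg(z1*z2) = 15° - 81° = -66°
Normalized to (-180°, 180°]: -66°

-66°


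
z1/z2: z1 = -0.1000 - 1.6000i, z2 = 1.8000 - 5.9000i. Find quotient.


Conjugate of z2 = 1.8000 + 5.9000i
Numerator: (-0.1000 - 1.6000i)(1.8000 + 5.9000i) = 9.2600 - 3.4700i
Denominator: 1.8^2 + (-5.9)^2 = 38.05
Result = (9.2600 - 3.4700i)/38.05

0.2434 - 0.0912i


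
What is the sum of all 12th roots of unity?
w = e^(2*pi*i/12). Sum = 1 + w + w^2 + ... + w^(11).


The sum of all 12th roots of unity is 0.
Geometric series: (1 - w^12)/(1 - w) = (1-1)/(1-w) = 0 since w^12 = 1, w ≠ 1.
Alternatively: coefficient of z^11 in z^12 - 1 is 0.

0


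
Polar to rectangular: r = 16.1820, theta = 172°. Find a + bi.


a = 16.1820*cos(172°) = 16.1820*(-0.99027) = -16.0245
b = 16.1820*sin(172°) = 16.1820*0.139173 = 2.2521

-16.0245 + 2.2521i


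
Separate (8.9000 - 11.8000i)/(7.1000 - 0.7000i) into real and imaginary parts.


Multiply by conjugate: (8.9000 - 11.8000i)(7.1000 + 0.7000i) / (7.1^2 + (-0.7)^2)
Numerator real = 8.9*7.1 - (11.8)*(-0.7) = 71.45
Numerator imag = -11.8*7.1 - 8.9*(-0.7) = -77.55
Denominator = 50.9
Re(z) = 71.45/50.9 = 1.4037
Im(z) = -77.55/50.9 = -1.5236

Re(z) = 1.4037, Im(z) = -1.5236


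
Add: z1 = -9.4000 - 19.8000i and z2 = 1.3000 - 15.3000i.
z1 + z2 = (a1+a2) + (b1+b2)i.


Real: -9.4 + 1.3 = -8.1
Imag: -19.8 - 15.3 = -35.1

-8.1000 - 35.1000i


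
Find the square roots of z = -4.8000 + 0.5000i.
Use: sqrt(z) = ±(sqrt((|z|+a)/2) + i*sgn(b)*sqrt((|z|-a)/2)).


|z| = sqrt(23.04+0.25) = 4.8260
sqrt((|z|+a)/2) = sqrt((4.8260+(-4.8))/2) = sqrt(0.0130) = 0.1140
sqrt((|z|-a)/2) = sqrt((4.8260-(-4.8))/2) = sqrt(4.8130) = 2.1939

±(0.1140 + 2.1939i) i.e. 0.1140 + 2.1939i and -0.1140 - 2.1939i


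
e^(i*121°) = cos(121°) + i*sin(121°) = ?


cos(121°) = -0.5150
sin(121°) = 0.8572

e^(i*121°) = -0.5150 + 0.8572i


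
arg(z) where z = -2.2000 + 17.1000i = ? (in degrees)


Re = -2.2, Im = 17.1
arg = atan2(17.1, -2.2) = 97.3311 degrees

arg(z) = 97.3311 degrees


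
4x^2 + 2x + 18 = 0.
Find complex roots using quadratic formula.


disc = 2^2 - 4*4*18 = 4 - 288 = -284
sqrt(|disc|) = sqrt(284) = 16.8523
Real part = -2/(2*4) = -0.2500
Imag part = 16.8523/(2*4) = 2.1065

-0.2500 ± 2.1065i


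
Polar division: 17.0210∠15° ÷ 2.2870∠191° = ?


r = 17.0210 / 2.2870 = 7.4425
theta = 15° - 191° = -176° = 184° (mod 360)

7.4425 cis(184°)


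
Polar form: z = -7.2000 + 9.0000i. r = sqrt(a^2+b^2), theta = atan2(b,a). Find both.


r = sqrt(51.84+81) = sqrt(132.84) = 11.5256
theta = atan2(9, -7.2) = 128.6598 degrees

r = 11.5256, theta = 128.6598 degrees


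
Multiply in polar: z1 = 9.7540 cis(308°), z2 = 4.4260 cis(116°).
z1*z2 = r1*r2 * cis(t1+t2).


r = 9.7540 * 4.4260 = 43.1712
theta = 308° + 116° = 424° = 64° (mod 360)

43.1712 cis(64°)


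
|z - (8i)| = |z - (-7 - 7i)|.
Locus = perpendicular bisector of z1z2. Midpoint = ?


Equal distances means the locus is the perpendicular bisector of z1 and z2.
Midpoint = ((0+(-7))/2, (8+(-7))/2) = (-3.5000, 0.5000)

Perpendicular bisector through (-3.5000, 0.5000)


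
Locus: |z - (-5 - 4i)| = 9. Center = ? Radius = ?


|z - z0| = r is a circle with center z0 and radius r.
Center = (-5, -4), radius = 9

Circle with center (-5, -4) and radius 9


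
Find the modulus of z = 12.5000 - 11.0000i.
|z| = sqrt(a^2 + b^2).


|z| = sqrt(12.5^2 + (-11)^2) = sqrt(156.25 + 121) = sqrt(277.25) = 16.6508

|z| = 16.6508


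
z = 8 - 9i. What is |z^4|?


|z| = sqrt(64+81) = sqrt(145) = 12.0416
|z^4| = |z|^4 = (sqrt(145))^4 = 145^2 = 21025

|z^4| = 21025


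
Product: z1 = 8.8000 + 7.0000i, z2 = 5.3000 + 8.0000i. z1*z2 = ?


Real = 8.8*5.3 - 7*8 = 46.64 - 56 = -9.36
Imag = 8.8*8 + 5.3*7 = 70.4 + 37.1 = 107.5

-9.3600 + 107.5000i


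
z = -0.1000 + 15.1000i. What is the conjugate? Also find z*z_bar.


z_bar = -0.1000 - 15.1000i
z*z_bar = (-0.1)^2 + 15.1^2 = 0.01 + 228.01 = 228.02

z_bar = -0.1000 - 15.1000i, z*z_bar = 228.02


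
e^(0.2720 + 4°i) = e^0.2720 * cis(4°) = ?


e^0.2720 = 1.3126
cos(4°) = 0.9976
sin(4°) = 0.0698
Real = 1.3126*0.9976 = 1.3094
Imag = 1.3126*0.0698 = 0.0916

1.3094 + 0.0916i


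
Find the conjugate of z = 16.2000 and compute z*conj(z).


z_bar = 16.2000
z*z_bar = 16.2^2 + 0^2 = 262.44 + 0 = 262.44

z_bar = 16.2000, z*z_bar = 262.44


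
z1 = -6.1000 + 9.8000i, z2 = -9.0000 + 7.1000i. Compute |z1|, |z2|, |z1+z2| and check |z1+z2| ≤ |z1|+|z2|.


|z1| = sqrt((-6.1)^2 + 9.8^2) = sqrt(133.25) = 11.5434
|z2| = sqrt((-9)^2 + 7.1^2) = sqrt(131.41) = 11.4634
z1+z2 = -15.1000 + 16.9000i
|z1+z2| = sqrt(513.62) = 22.6632
|z1|+|z2| = 11.5434 + 11.4634 = 23.0068

|z1+z2| = 22.6632 ≤ |z1|+|z2| = 23.0068 (verified)


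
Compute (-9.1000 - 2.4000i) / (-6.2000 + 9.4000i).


Conjugate of z2 = -6.2000 - 9.4000i
Numerator: (-9.1000 - 2.4000i)(-6.2000 - 9.4000i) = 33.8600 + 100.4200i
Denominator: (-6.2)^2 + 9.4^2 = 126.8
Result = (33.8600 + 100.4200i)/126.8

0.2670 + 0.7920i


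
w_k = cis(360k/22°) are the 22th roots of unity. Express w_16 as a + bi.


Angle = 360*16/22 = 261.8182°
a = cos(261.8182°) = -0.1423
b = sin(261.8182°) = -0.9898

-0.1423 - 0.9898i


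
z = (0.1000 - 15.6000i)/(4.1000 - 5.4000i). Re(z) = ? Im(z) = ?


Multiply by conjugate: (0.1000 - 15.6000i)(4.1000 + 5.4000i) / (4.1^2 + (-5.4)^2)
Numerator real = 0.1*4.1 - (15.6)*(-5.4) = 84.65
Numerator imag = -15.6*4.1 - 0.1*(-5.4) = -63.42
Denominator = 45.97
Re(z) = 84.65/45.97 = 1.8414
Im(z) = -63.42/45.97 = -1.3796

Re(z) = 1.8414, Im(z) = -1.3796


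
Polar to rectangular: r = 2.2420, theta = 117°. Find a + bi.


a = 2.2420*cos(117°) = 2.2420*(-0.45399) = -1.0178
b = 2.2420*sin(117°) = 2.2420*0.891 = 1.9976

-1.0178 + 1.9976i


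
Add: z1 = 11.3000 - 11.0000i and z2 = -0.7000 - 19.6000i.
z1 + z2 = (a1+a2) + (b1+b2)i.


Real: 11.3 - 0.7 = 10.6
Imag: -11 - 19.6 = -30.6

10.6000 - 30.6000i


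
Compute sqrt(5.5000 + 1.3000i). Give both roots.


|z| = sqrt(30.25+1.69) = 5.6515
sqrt((|z|+a)/2) = sqrt((5.6515+5.5)/2) = sqrt(5.5758) = 2.3613
sqrt((|z|-a)/2) = sqrt((5.6515-5.5)/2) = sqrt(0.0758) = 0.2753

±(2.3613 + 0.2753i) i.e. 2.3613 + 0.2753i and -2.3613 - 0.2753i


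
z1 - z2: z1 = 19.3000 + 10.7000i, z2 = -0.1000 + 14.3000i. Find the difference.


Real: 19.3 + 0.1 = 19.4
Imag: 10.7 - 14.3 = -3.6

19.4000 - 3.6000i


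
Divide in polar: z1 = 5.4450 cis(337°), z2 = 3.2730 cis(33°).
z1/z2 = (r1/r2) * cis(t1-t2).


r = 5.4450 / 3.2730 = 1.6636
theta = 337° - 33° = 304° = 304° (mod 360)

1.6636 cis(304°)


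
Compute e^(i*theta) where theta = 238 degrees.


cos(238°) = -0.5299
sin(238°) = -0.8480

e^(i*238°) = -0.5299 - 0.8480i


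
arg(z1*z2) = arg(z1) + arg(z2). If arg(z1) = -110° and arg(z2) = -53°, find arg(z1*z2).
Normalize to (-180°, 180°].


arg(z1*z2) = -110° - 53° = -163°
Normalized to (-180°, 180°]: -163°

-163°


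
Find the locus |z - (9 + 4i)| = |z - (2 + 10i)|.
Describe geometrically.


Equal distances means the locus is the perpendicular bisector of z1 and z2.
Midpoint = ((9+2)/2, (4+10)/2) = (5.5000, 7.0000)

Perpendicular bisector through (5.5000, 7.0000)


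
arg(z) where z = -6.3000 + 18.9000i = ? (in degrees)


Re = -6.3, Im = 18.9
arg = atan2(18.9, -6.3) = 108.4349 degrees

arg(z) = 108.4349 degrees


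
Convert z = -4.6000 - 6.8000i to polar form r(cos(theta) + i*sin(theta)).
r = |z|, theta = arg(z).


r = sqrt(21.16+46.24) = sqrt(67.4) = 8.2098
theta = atan2(-6.8, -4.6) = -124.0772 degrees

r = 8.2098, theta = -124.0772 degrees


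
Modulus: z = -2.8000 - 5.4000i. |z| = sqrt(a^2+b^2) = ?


|z| = sqrt((-2.8)^2 + (-5.4)^2) = sqrt(7.84 + 29.16) = sqrt(37) = 6.0828

|z| = 6.0828


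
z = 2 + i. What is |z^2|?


|z| = sqrt(4+1) = sqrt(5) = 2.2361
|z^2| = |z|^2 = (sqrt(5))^2 = 5

|z^2| = 5


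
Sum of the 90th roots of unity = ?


The sum of all 90th roots of unity is 0.
Geometric series: (1 - w^90)/(1 - w) = (1-1)/(1-w) = 0 since w^90 = 1, w ≠ 1.
Alternatively: coefficient of z^89 in z^90 - 1 is 0.

0


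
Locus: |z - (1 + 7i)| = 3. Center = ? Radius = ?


|z - z0| = r is a circle with center z0 and radius r.
Center = (1, 7), radius = 3

Circle with center (1, 7) and radius 3


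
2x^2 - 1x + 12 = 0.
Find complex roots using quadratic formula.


disc = (-1)^2 - 4*2*12 = 1 - 96 = -95
sqrt(|disc|) = sqrt(95) = 9.7468
Real part = 1/(2*2) = 0.2500
Imag part = 9.7468/(2*2) = 2.4367

0.2500 ± 2.4367i


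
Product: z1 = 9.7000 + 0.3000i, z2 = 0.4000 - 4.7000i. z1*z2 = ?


Real = 9.7*0.4 - 0.3*(-4.7) = 3.88 - (-1.41) = 5.29
Imag = 9.7*(-4.7) + 0.4*0.3 = -45.59 + 0.12 = -45.47

5.2900 - 45.4700i


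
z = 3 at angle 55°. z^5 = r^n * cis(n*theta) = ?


r^5 = 3^5 = 243
n*theta = 5*55° = 275° = 275° (mod 360)
a = 243*cos(275°) = 21.1788
b = 243*sin(275°) = -242.0753

243 cis(275°) = 21.1788 - 242.0753i


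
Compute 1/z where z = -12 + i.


|z|^2 = 144+1 = 145
1/z = (-12 - 1i)/145

1/z = -0.0828 - 0.0069i


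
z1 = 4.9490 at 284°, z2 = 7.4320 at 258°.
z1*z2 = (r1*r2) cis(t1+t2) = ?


r = 4.9490 * 7.4320 = 36.7810
theta = 284° + 258° = 542° = 182° (mod 360)

36.7810 cis(182°)


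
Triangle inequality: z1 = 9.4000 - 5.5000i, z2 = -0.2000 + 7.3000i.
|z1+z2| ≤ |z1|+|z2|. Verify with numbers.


|z1| = sqrt(9.4^2 + (-5.5)^2) = sqrt(118.61) = 10.8908
|z2| = sqrt((-0.2)^2 + 7.3^2) = sqrt(53.33) = 7.3027
z1+z2 = 9.2000 + 1.8000i
|z1+z2| = sqrt(87.88) = 9.3744
|z1|+|z2| = 10.8908 + 7.3027 = 18.1935

|z1+z2| = 9.3744 ≤ |z1|+|z2| = 18.1935 (verified)


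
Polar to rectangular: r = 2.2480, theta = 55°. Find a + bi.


a = 2.2480*cos(55°) = 2.2480*0.57358 = 1.2894
b = 2.2480*sin(55°) = 2.2480*0.819152 = 1.8415

1.2894 + 1.8415i


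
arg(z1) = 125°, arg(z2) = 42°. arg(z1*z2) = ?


arg(z1*z2) = 125° + 42° = 167°
Normalized to (-180°, 180°]: 167°

167°


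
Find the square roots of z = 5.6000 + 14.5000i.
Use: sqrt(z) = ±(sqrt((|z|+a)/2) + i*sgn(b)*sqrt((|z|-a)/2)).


|z| = sqrt(31.36+210.25) = 15.5438
sqrt((|z|+a)/2) = sqrt((15.5438+5.6)/2) = sqrt(10.5719) = 3.2514
sqrt((|z|-a)/2) = sqrt((15.5438-5.6)/2) = sqrt(4.9719) = 2.2298

±(3.2514 + 2.2298i) i.e. 3.2514 + 2.2298i and -3.2514 - 2.2298i


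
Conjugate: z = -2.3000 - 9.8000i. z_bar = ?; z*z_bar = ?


z_bar = -2.3000 + 9.8000i
z*z_bar = (-2.3)^2 + (-9.8)^2 = 5.29 + 96.04 = 101.33

z_bar = -2.3000 + 9.8000i, z*z_bar = 101.33


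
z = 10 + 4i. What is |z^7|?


|z| = sqrt(100+16) = sqrt(116) = 10.7703
|z^7| = |z|^7 = (sqrt(116))^7 = 116^3 * sqrt(116) = 1560896*sqrt(116)

|z^7| = 1560896*sqrt(116) ≈ 16811364.4136


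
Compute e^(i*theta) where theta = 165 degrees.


cos(165°) = -0.9659
sin(165°) = 0.2588

e^(i*165°) = -0.9659 + 0.2588i


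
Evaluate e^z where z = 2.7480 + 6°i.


e^2.7480 = 15.6114
cos(6°) = 0.994522
sin(6°) = 0.104528
Real = 15.6114*0.994522 = 15.5259
Imag = 15.6114*0.104528 = 1.6318

15.5259 + 1.6318i


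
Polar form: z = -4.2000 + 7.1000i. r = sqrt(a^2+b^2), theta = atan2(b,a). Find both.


r = sqrt(17.64+50.41) = sqrt(68.05) = 8.2492
theta = atan2(7.1, -4.2) = 120.6064 degrees

r = 8.2492, theta = 120.6064 degrees


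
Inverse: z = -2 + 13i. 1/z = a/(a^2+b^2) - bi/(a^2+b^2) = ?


|z|^2 = 4+169 = 173
1/z = (-2 - 13i)/173

1/z = -0.0116 - 0.0751i


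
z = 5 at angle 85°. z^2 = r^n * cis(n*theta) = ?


r^2 = 5^2 = 25
n*theta = 2*85° = 170° = 170° (mod 360)
a = 25*cos(170°) = -24.6202
b = 25*sin(170°) = 4.3412

25 cis(170°) = -24.6202 + 4.3412i


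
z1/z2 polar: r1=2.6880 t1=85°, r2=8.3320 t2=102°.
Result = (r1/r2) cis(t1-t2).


r = 2.6880 / 8.3320 = 0.3226
theta = 85° - 102° = -17° = 343° (mod 360)

0.3226 cis(343°)


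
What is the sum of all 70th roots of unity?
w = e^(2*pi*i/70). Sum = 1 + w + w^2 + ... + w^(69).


The sum of all 70th roots of unity is 0.
Geometric series: (1 - w^70)/(1 - w) = (1-1)/(1-w) = 0 since w^70 = 1, w ≠ 1.
Alternatively: coefficient of z^69 in z^70 - 1 is 0.

0
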